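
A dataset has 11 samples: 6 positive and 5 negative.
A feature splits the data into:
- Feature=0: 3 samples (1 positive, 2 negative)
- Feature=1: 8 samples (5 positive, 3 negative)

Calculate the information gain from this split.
0.0495 bits

Information Gain = H(Y) - H(Y|Feature)

Before split:
P(positive) = 6/11 = 0.5455
H(Y) = 0.9940 bits

After split:
Feature=0: H = 0.9183 bits (weight = 3/11)
Feature=1: H = 0.9544 bits (weight = 8/11)
H(Y|Feature) = (3/11)×0.9183 + (8/11)×0.9544 = 0.9446 bits

Information Gain = 0.9940 - 0.9446 = 0.0495 bits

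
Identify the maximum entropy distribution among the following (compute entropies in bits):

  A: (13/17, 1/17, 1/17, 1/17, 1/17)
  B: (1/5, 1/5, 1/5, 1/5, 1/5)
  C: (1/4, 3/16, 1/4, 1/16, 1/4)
B

For a discrete distribution over n outcomes, entropy is maximized by the uniform distribution.

Computing entropies:
H(A) = 1.2577 bits
H(B) = 2.3219 bits
H(C) = 2.2028 bits

The uniform distribution (where all probabilities equal 1/5) achieves the maximum entropy of log_2(5) = 2.3219 bits.

Distribution B has the highest entropy.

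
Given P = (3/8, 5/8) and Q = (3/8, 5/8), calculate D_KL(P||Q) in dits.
0.0000 dits

KL divergence: D_KL(P||Q) = Σ p(x) log(p(x)/q(x))

Computing term by term:
  x=0: 3/8 × log_10[(3/8)/(3/8)] = 3/8 × 0.0000 = 0.0000
  x=1: 5/8 × log_10[(5/8)/(5/8)] = 5/8 × 0.0000 = 0.0000

D_KL(P||Q) = 0.0000 dits

Note: KL divergence is always non-negative and equals 0 iff P = Q.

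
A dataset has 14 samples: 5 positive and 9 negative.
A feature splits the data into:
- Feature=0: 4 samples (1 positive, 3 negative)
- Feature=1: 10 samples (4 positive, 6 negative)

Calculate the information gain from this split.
0.0150 bits

Information Gain = H(Y) - H(Y|Feature)

Before split:
P(positive) = 5/14 = 0.3571
H(Y) = 0.9403 bits

After split:
Feature=0: H = 0.8113 bits (weight = 4/14)
Feature=1: H = 0.9710 bits (weight = 10/14)
H(Y|Feature) = (4/14)×0.8113 + (10/14)×0.9710 = 0.9253 bits

Information Gain = 0.9403 - 0.9253 = 0.0150 bits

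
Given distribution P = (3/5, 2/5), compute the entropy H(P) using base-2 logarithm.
0.9710 bits

Shannon entropy is H(X) = -Σ p(x) log p(x).

For P = (3/5, 2/5):
H = -3/5 × log_2(3/5) -2/5 × log_2(2/5)
H = 0.9710 bits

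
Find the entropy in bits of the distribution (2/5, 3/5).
0.9710 bits

Shannon entropy is H(X) = -Σ p(x) log p(x).

For P = (2/5, 3/5):
H = -2/5 × log_2(2/5) -3/5 × log_2(3/5)
H = 0.9710 bits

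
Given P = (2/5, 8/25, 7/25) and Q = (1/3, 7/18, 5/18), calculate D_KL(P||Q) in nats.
0.0128 nats

KL divergence: D_KL(P||Q) = Σ p(x) log(p(x)/q(x))

Computing term by term:
  x=0: 2/5 × log_e[(2/5)/(1/3)] = 2/5 × 0.1823 = 0.0729
  x=1: 8/25 × log_e[(8/25)/(7/18)] = 8/25 × -0.1950 = -0.0624
  x=2: 7/25 × log_e[(7/25)/(5/18)] = 7/25 × 0.0080 = 0.0022

D_KL(P||Q) = 0.0128 nats

Note: KL divergence is always non-negative and equals 0 iff P = Q.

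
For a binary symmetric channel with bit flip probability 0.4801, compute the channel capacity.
0.0011 bits

For a binary symmetric channel (BSC) with error probability p:
Capacity C = 1 - H(p) bits per symbol

where H(p) = -p log₂(p) - (1-p) log₂(1-p) is the binary entropy function.

H(0.4801) = 0.9989 bits
C = 1 - 0.9989 = 0.0011 bits per symbol

This means we can reliably transmit up to 0.0011 bits of information per channel use.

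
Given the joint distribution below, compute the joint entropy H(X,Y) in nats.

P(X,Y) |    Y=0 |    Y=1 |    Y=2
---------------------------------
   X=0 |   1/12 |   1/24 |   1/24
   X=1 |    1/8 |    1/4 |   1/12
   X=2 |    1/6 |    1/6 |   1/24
2.0152 nats

Joint entropy is H(X,Y) = -Σ_{x,y} p(x,y) log p(x,y).

Summing over all non-zero entries:
H(X,Y) = -[1/12·log_e(1/12) + 1/24·log_e(1/24) + 1/24·log_e(1/24) + 1/8·log_e(1/8) + 1/4·log_e(1/4) + 1/12·log_e(1/12) + 1/6·log_e(1/6) + 1/6·log_e(1/6) + 1/24·log_e(1/24)]
H(X,Y) = 2.0152 nats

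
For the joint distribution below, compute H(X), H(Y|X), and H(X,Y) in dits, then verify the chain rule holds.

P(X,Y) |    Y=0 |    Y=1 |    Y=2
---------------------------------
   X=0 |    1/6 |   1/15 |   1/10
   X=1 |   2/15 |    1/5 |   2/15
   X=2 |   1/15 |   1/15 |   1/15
H(X,Y) = 0.9165, H(X) = 0.4533, H(Y|X) = 0.4632 (all in dits)

Chain rule: H(X,Y) = H(X) + H(Y|X)

Left side — joint entropy directly:
H(X,Y) = -Σ p(x,y) log p(x,y) = 0.9165 dits

Right side — compute H(Y|X) from the conditional distributions:
P(X) = (1/3, 7/15, 1/5), so H(X) = 0.4533 dits
H(Y|X) = Σ_x P(X=x) · H(Y|X=x):
  P(Y|X=0) = (1/2, 1/5, 3/10), H(Y|X=0) = 0.4472, weight P(X=0) = 1/3
  P(Y|X=1) = (2/7, 3/7, 2/7), H(Y|X=1) = 0.4686, weight P(X=1) = 7/15
  P(Y|X=2) = (1/3, 1/3, 1/3), H(Y|X=2) = 0.4771, weight P(X=2) = 1/5
H(Y|X) = 0.4632 dits

H(X) + H(Y|X) = 0.4533 + 0.4632 = 0.9165 dits

Both sides equal 0.9165 dits. ✓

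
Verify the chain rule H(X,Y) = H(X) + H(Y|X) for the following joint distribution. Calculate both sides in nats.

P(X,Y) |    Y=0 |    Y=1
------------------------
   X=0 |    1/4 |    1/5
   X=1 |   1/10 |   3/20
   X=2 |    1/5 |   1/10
H(X,Y) = 1.7354, H(X) = 1.0671, H(Y|X) = 0.6683 (all in nats)

Chain rule: H(X,Y) = H(X) + H(Y|X)

Left side — joint entropy directly:
H(X,Y) = -Σ p(x,y) log p(x,y) = 1.7354 nats

Right side — compute H(Y|X) from the conditional distributions:
P(X) = (9/20, 1/4, 3/10), so H(X) = 1.0671 nats
H(Y|X) = Σ_x P(X=x) · H(Y|X=x):
  P(Y|X=0) = (5/9, 4/9), H(Y|X=0) = 0.6870, weight P(X=0) = 9/20
  P(Y|X=1) = (2/5, 3/5), H(Y|X=1) = 0.6730, weight P(X=1) = 1/4
  P(Y|X=2) = (2/3, 1/3), H(Y|X=2) = 0.6365, weight P(X=2) = 3/10
H(Y|X) = 0.6683 nats

H(X) + H(Y|X) = 1.0671 + 0.6683 = 1.7354 nats

Both sides equal 1.7354 nats. ✓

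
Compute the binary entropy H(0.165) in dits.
0.1945 dits

The binary entropy function is:
H(p) = -p log(p) - (1-p) log(1-p)

H(0.165) = -0.165 × log_10(0.165) - 0.835 × log_10(0.835)
H(0.165) = 0.1945 dits

Note: Binary entropy is maximized at p=0.5 (H=1 bit) and minimized at p=0 or p=1 (H=0).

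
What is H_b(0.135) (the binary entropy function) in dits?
0.1719 dits

The binary entropy function is:
H(p) = -p log(p) - (1-p) log(1-p)

H(0.135) = -0.135 × log_10(0.135) - 0.865 × log_10(0.865)
H(0.135) = 0.1719 dits

Note: Binary entropy is maximized at p=0.5 (H=1 bit) and minimized at p=0 or p=1 (H=0).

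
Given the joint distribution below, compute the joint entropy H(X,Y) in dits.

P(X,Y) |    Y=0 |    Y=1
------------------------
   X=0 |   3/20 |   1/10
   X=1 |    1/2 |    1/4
0.5246 dits

Joint entropy is H(X,Y) = -Σ_{x,y} p(x,y) log p(x,y).

Summing over all non-zero entries:
H(X,Y) = -[3/20·log_10(3/20) + 1/10·log_10(1/10) + 1/2·log_10(1/2) + 1/4·log_10(1/4)]
H(X,Y) = 0.5246 dits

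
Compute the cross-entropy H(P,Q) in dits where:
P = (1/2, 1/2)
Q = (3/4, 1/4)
0.3635 dits

Cross-entropy: H(P,Q) = -Σ p(x) log q(x)

Alternatively: H(P,Q) = H(P) + D_KL(P||Q)
H(P) = 0.3010 dits
D_KL(P||Q) = 0.0625 dits

H(P,Q) = 0.3010 + 0.0625 = 0.3635 dits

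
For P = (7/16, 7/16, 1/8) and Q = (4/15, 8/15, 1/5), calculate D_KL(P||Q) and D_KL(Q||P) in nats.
D_KL(P||Q) = 0.0712, D_KL(Q||P) = 0.0676

KL divergence is not symmetric: D_KL(P||Q) ≠ D_KL(Q||P) in general.

D_KL(P||Q) = 0.0712 nats
D_KL(Q||P) = 0.0676 nats

No, they are not equal!

This asymmetry is why KL divergence is not a true distance metric.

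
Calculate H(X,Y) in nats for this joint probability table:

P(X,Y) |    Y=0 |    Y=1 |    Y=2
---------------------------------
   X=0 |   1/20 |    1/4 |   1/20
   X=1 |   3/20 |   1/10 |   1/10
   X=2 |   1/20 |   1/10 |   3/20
2.0558 nats

Joint entropy is H(X,Y) = -Σ_{x,y} p(x,y) log p(x,y).

Summing over all non-zero entries:
H(X,Y) = -[1/20·log_e(1/20) + 1/4·log_e(1/4) + 1/20·log_e(1/20) + 3/20·log_e(3/20) + 1/10·log_e(1/10) + 1/10·log_e(1/10) + 1/20·log_e(1/20) + 1/10·log_e(1/10) + 3/20·log_e(3/20)]
H(X,Y) = 2.0558 nats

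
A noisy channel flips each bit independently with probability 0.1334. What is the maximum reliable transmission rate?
0.4333 bits

For a binary symmetric channel (BSC) with error probability p:
Capacity C = 1 - H(p) bits per symbol

where H(p) = -p log₂(p) - (1-p) log₂(1-p) is the binary entropy function.

H(0.1334) = 0.5667 bits
C = 1 - 0.5667 = 0.4333 bits per symbol

This means we can reliably transmit up to 0.4333 bits of information per channel use.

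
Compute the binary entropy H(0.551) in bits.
0.9925 bits

The binary entropy function is:
H(p) = -p log(p) - (1-p) log(1-p)

H(0.551) = -0.551 × log_2(0.551) - 0.449 × log_2(0.449)
H(0.551) = 0.9925 bits

Note: Binary entropy is maximized at p=0.5 (H=1 bit) and minimized at p=0 or p=1 (H=0).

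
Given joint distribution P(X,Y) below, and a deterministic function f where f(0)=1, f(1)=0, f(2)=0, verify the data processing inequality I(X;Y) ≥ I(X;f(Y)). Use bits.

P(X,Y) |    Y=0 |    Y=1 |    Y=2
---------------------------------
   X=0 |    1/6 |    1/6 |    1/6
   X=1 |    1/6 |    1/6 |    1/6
I(X;Y) = 0.0000, I(X;f(Y)) = 0.0000, inequality holds: 0.0000 ≥ 0.0000

Data Processing Inequality: For any Markov chain X → Y → Z, we have I(X;Y) ≥ I(X;Z).

Here Z = f(Y) is a deterministic function of Y, forming X → Y → Z.

Original I(X;Y) = 0.0000 bits

After applying f:
P(X,Z) where Z=f(Y):
- P(X,Z=0) = P(X,Y=1) + P(X,Y=2)
- P(X,Z=1) = P(X,Y=0)

I(X;Z) = I(X;f(Y)) = 0.0000 bits

Verification: 0.0000 ≥ 0.0000 ✓

Information cannot be created by processing; the function f can only lose information about X.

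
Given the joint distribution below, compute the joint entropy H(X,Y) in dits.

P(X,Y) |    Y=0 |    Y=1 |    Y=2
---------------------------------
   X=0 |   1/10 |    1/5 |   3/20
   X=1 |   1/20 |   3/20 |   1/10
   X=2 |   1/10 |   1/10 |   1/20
0.9171 dits

Joint entropy is H(X,Y) = -Σ_{x,y} p(x,y) log p(x,y).

Summing over all non-zero entries:
H(X,Y) = -[1/10·log_10(1/10) + 1/5·log_10(1/5) + 3/20·log_10(3/20) + 1/20·log_10(1/20) + 3/20·log_10(3/20) + 1/10·log_10(1/10) + 1/10·log_10(1/10) + 1/10·log_10(1/10) + 1/20·log_10(1/20)]
H(X,Y) = 0.9171 dits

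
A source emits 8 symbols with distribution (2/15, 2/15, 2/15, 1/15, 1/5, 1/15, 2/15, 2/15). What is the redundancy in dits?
0.0231 dits

Redundancy measures how far a source is from maximum entropy:
R = H_max - H(X)

Maximum entropy for 8 symbols: H_max = log_10(8) = 0.9031 dits
Actual entropy: H(X) = 0.8800 dits
Redundancy: R = 0.9031 - 0.8800 = 0.0231 dits

This redundancy represents potential for compression: the source could be compressed by 0.0231 dits per symbol.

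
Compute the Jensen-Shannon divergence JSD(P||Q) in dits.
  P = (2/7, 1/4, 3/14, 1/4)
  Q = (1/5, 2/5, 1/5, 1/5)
0.0061 dits

Jensen-Shannon divergence is:
JSD(P||Q) = 0.5 × D_KL(P||M) + 0.5 × D_KL(Q||M)
where M = 0.5 × (P + Q) is the mixture distribution.

M = 0.5 × (2/7, 1/4, 3/14, 1/4) + 0.5 × (1/5, 2/5, 1/5, 1/5) = (0.242857, 13/40, 0.207143, 9/40)

D_KL(P||M) = 0.0063 dits
D_KL(Q||M) = 0.0059 dits

JSD(P||Q) = 0.5 × 0.0063 + 0.5 × 0.0059 = 0.0061 dits

Unlike KL divergence, JSD is symmetric and bounded: 0 ≤ JSD ≤ log(2).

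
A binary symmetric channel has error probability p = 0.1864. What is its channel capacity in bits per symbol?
0.3061 bits

For a binary symmetric channel (BSC) with error probability p:
Capacity C = 1 - H(p) bits per symbol

where H(p) = -p log₂(p) - (1-p) log₂(1-p) is the binary entropy function.

H(0.1864) = 0.6939 bits
C = 1 - 0.6939 = 0.3061 bits per symbol

This means we can reliably transmit up to 0.3061 bits of information per channel use.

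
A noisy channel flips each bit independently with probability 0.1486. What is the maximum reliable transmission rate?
0.3937 bits

For a binary symmetric channel (BSC) with error probability p:
Capacity C = 1 - H(p) bits per symbol

where H(p) = -p log₂(p) - (1-p) log₂(1-p) is the binary entropy function.

H(0.1486) = 0.6063 bits
C = 1 - 0.6063 = 0.3937 bits per symbol

This means we can reliably transmit up to 0.3937 bits of information per channel use.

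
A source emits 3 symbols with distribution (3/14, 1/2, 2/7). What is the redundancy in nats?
0.0640 nats

Redundancy measures how far a source is from maximum entropy:
R = H_max - H(X)

Maximum entropy for 3 symbols: H_max = log_e(3) = 1.0986 nats
Actual entropy: H(X) = 1.0346 nats
Redundancy: R = 1.0986 - 1.0346 = 0.0640 nats

This redundancy represents potential for compression: the source could be compressed by 0.0640 nats per symbol.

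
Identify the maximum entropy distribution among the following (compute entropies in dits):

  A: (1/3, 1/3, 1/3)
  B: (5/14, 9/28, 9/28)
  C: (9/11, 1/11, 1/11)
A

For a discrete distribution over n outcomes, entropy is maximized by the uniform distribution.

Computing entropies:
H(A) = 0.4771 dits
H(B) = 0.4766 dits
H(C) = 0.2606 dits

The uniform distribution (where all probabilities equal 1/3) achieves the maximum entropy of log_10(3) = 0.4771 dits.

Distribution A has the highest entropy.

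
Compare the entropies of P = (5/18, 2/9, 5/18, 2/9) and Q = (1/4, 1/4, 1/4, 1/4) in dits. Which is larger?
Q

Computing entropies in dits:
H(P) = 0.5994
H(Q) = 0.6021

Distribution Q has higher entropy.

Intuition: The distribution closer to uniform (more spread out) has higher entropy.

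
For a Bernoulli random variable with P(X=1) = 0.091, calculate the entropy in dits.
0.1324 dits

The binary entropy function is:
H(p) = -p log(p) - (1-p) log(1-p)

H(0.091) = -0.091 × log_10(0.091) - 0.909 × log_10(0.909)
H(0.091) = 0.1324 dits

Note: Binary entropy is maximized at p=0.5 (H=1 bit) and minimized at p=0 or p=1 (H=0).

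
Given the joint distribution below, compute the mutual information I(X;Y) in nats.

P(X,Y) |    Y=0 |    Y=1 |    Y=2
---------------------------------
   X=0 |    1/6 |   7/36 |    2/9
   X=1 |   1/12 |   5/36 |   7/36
0.0058 nats

Mutual information: I(X;Y) = H(X) + H(Y) - H(X,Y)

Marginals:
P(X) = (7/12, 5/12), H(X) = 0.6792 nats
P(Y) = (1/4, 1/3, 5/12), H(Y) = 1.0776 nats

Joint entropy: H(X,Y) = 1.7510 nats

I(X;Y) = 0.6792 + 1.0776 - 1.7510 = 0.0058 nats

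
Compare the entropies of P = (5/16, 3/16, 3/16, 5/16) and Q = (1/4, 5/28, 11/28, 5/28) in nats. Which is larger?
P

Computing entropies in nats:
H(P) = 1.3547
H(Q) = 1.3289

Distribution P has higher entropy.

Intuition: The distribution closer to uniform (more spread out) has higher entropy.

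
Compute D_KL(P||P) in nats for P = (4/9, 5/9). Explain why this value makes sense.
0.0000 nats

KL divergence satisfies the Gibbs inequality: D_KL(P||Q) ≥ 0 for all distributions P, Q.

D_KL(P||Q) = Σ p(x) log(p(x)/q(x))
Each term is p(x) × log_e(p(x)/p(x)) = p(x) × log_e(1) = 0, so the sum is 0.
D_KL(P||Q) = 0.0000 nats

When P = Q, the KL divergence is exactly 0, as there is no 'divergence' between identical distributions.

This non-negativity is a fundamental property: relative entropy cannot be negative because it measures how different Q is from P.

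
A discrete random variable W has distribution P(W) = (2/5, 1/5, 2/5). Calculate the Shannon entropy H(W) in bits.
1.5219 bits

Shannon entropy is H(X) = -Σ p(x) log p(x).

For P = (2/5, 1/5, 2/5):
H = -2/5 × log_2(2/5) -1/5 × log_2(1/5) -2/5 × log_2(2/5)
H = 1.5219 bits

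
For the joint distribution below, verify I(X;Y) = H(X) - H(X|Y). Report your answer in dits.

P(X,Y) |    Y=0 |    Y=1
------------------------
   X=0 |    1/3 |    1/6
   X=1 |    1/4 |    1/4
I(X;Y) = 0.0062 dits

Mutual information has multiple equivalent forms:
- I(X;Y) = H(X) - H(X|Y)
- I(X;Y) = H(Y) - H(Y|X)
- I(X;Y) = H(X) + H(Y) - H(X,Y)

Computing all quantities:
H(X) = 0.3010, H(Y) = 0.2950, H(X,Y) = 0.5898
H(X|Y) = 0.2948, H(Y|X) = 0.2887

Verification:
H(X) - H(X|Y) = 0.3010 - 0.2948 = 0.0062
H(Y) - H(Y|X) = 0.2950 - 0.2887 = 0.0062
H(X) + H(Y) - H(X,Y) = 0.3010 + 0.2950 - 0.5898 = 0.0062

All forms give I(X;Y) = 0.0062 dits. ✓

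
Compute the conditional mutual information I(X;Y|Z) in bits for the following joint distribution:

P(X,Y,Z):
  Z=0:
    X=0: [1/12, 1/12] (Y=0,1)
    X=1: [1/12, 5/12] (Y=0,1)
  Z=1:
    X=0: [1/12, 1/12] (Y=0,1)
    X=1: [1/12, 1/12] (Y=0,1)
0.0492 bits

Conditional mutual information: I(X;Y|Z) = H(X|Z) + H(Y|Z) - H(X,Y|Z)

H(Z) = 0.9183
H(X,Z) = 1.7925 → H(X|Z) = 0.8742
H(Y,Z) = 1.7925 → H(Y|Z) = 0.8742
H(X,Y,Z) = 2.6175 → H(X,Y|Z) = 1.6992

I(X;Y|Z) = 0.8742 + 0.8742 - 1.6992 = 0.0492 bits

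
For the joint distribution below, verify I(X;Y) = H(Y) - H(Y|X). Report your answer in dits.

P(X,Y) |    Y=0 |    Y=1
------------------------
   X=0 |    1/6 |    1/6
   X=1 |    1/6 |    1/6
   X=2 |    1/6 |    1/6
I(X;Y) = 0.0000 dits

Mutual information has multiple equivalent forms:
- I(X;Y) = H(X) - H(X|Y)
- I(X;Y) = H(Y) - H(Y|X)
- I(X;Y) = H(X) + H(Y) - H(X,Y)

Computing all quantities:
H(X) = 0.4771, H(Y) = 0.3010, H(X,Y) = 0.7782
H(X|Y) = 0.4771, H(Y|X) = 0.3010

Verification:
H(X) - H(X|Y) = 0.4771 - 0.4771 = 0.0000
H(Y) - H(Y|X) = 0.3010 - 0.3010 = 0.0000
H(X) + H(Y) - H(X,Y) = 0.4771 + 0.3010 - 0.7782 = 0.0000

All forms give I(X;Y) = 0.0000 dits. ✓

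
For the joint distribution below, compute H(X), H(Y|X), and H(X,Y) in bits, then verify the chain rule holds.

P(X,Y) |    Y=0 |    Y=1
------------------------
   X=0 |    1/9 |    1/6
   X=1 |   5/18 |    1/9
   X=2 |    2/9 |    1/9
H(X,Y) = 2.4830, H(X) = 1.5715, H(Y|X) = 0.9115 (all in bits)

Chain rule: H(X,Y) = H(X) + H(Y|X)

Left side — joint entropy directly:
H(X,Y) = -Σ p(x,y) log p(x,y) = 2.4830 bits

Right side — compute H(Y|X) from the conditional distributions:
P(X) = (5/18, 7/18, 1/3), so H(X) = 1.5715 bits
H(Y|X) = Σ_x P(X=x) · H(Y|X=x):
  P(Y|X=0) = (2/5, 3/5), H(Y|X=0) = 0.9710, weight P(X=0) = 5/18
  P(Y|X=1) = (5/7, 2/7), H(Y|X=1) = 0.8631, weight P(X=1) = 7/18
  P(Y|X=2) = (2/3, 1/3), H(Y|X=2) = 0.9183, weight P(X=2) = 1/3
H(Y|X) = 0.9115 bits

H(X) + H(Y|X) = 1.5715 + 0.9115 = 2.4830 bits

Both sides equal 2.4830 bits. ✓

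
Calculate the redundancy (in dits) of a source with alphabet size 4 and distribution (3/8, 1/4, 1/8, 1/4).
0.0284 dits

Redundancy measures how far a source is from maximum entropy:
R = H_max - H(X)

Maximum entropy for 4 symbols: H_max = log_10(4) = 0.6021 dits
Actual entropy: H(X) = 0.5737 dits
Redundancy: R = 0.6021 - 0.5737 = 0.0284 dits

This redundancy represents potential for compression: the source could be compressed by 0.0284 dits per symbol.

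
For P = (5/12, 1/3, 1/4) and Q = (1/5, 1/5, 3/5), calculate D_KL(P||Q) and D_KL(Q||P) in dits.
D_KL(P||Q) = 0.1117, D_KL(Q||P) = 0.1200

KL divergence is not symmetric: D_KL(P||Q) ≠ D_KL(Q||P) in general.

D_KL(P||Q) = 0.1117 dits
D_KL(Q||P) = 0.1200 dits

No, they are not equal!

This asymmetry is why KL divergence is not a true distance metric.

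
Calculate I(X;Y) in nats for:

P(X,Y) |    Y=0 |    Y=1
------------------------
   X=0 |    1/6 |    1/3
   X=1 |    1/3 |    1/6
0.0566 nats

Mutual information: I(X;Y) = H(X) + H(Y) - H(X,Y)

Marginals:
P(X) = (1/2, 1/2), H(X) = 0.6931 nats
P(Y) = (1/2, 1/2), H(Y) = 0.6931 nats

Joint entropy: H(X,Y) = 1.3297 nats

I(X;Y) = 0.6931 + 0.6931 - 1.3297 = 0.0566 nats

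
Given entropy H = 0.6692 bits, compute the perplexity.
1.5902

Perplexity is 2^H (or exp(H) for natural log).

H = 0.6692 bits
Perplexity = 2^0.6692 = 1.5902

Interpretation: The model's uncertainty is equivalent to choosing uniformly among 1.6 options.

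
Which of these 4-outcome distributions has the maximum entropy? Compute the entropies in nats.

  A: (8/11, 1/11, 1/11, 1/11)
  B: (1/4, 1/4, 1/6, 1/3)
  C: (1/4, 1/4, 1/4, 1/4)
C

For a discrete distribution over n outcomes, entropy is maximized by the uniform distribution.

Computing entropies:
H(A) = 0.8856 nats
H(B) = 1.3580 nats
H(C) = 1.3863 nats

The uniform distribution (where all probabilities equal 1/4) achieves the maximum entropy of log_e(4) = 1.3863 nats.

Distribution C has the highest entropy.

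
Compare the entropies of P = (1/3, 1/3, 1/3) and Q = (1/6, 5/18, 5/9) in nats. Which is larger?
P

Computing entropies in nats:
H(P) = 1.0986
H(Q) = 0.9810

Distribution P has higher entropy.

Intuition: The distribution closer to uniform (more spread out) has higher entropy.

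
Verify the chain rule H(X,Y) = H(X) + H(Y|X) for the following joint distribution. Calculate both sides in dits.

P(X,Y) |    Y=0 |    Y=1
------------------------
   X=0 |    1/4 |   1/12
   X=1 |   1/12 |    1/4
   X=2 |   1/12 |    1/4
H(X,Y) = 0.7213, H(X) = 0.4771, H(Y|X) = 0.2442 (all in dits)

Chain rule: H(X,Y) = H(X) + H(Y|X)

Left side — joint entropy directly:
H(X,Y) = -Σ p(x,y) log p(x,y) = 0.7213 dits

Right side — compute H(Y|X) from the conditional distributions:
P(X) = (1/3, 1/3, 1/3), so H(X) = 0.4771 dits
H(Y|X) = Σ_x P(X=x) · H(Y|X=x):
  P(Y|X=0) = (3/4, 1/4), H(Y|X=0) = 0.2442, weight P(X=0) = 1/3
  P(Y|X=1) = (1/4, 3/4), H(Y|X=1) = 0.2442, weight P(X=1) = 1/3
  P(Y|X=2) = (1/4, 3/4), H(Y|X=2) = 0.2442, weight P(X=2) = 1/3
H(Y|X) = 0.2442 dits

H(X) + H(Y|X) = 0.4771 + 0.2442 = 0.7213 dits

Both sides equal 0.7213 dits. ✓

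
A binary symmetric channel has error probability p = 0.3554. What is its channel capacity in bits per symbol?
0.0612 bits

For a binary symmetric channel (BSC) with error probability p:
Capacity C = 1 - H(p) bits per symbol

where H(p) = -p log₂(p) - (1-p) log₂(1-p) is the binary entropy function.

H(0.3554) = 0.9388 bits
C = 1 - 0.9388 = 0.0612 bits per symbol

This means we can reliably transmit up to 0.0612 bits of information per channel use.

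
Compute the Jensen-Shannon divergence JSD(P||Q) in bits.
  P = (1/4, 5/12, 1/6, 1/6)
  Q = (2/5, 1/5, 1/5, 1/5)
0.0428 bits

Jensen-Shannon divergence is:
JSD(P||Q) = 0.5 × D_KL(P||M) + 0.5 × D_KL(Q||M)
where M = 0.5 × (P + Q) is the mixture distribution.

M = 0.5 × (1/4, 5/12, 1/6, 1/6) + 0.5 × (2/5, 1/5, 1/5, 1/5) = (13/40, 0.308333, 0.183333, 0.183333)

D_KL(P||M) = 0.0405 bits
D_KL(Q||M) = 0.0451 bits

JSD(P||Q) = 0.5 × 0.0405 + 0.5 × 0.0451 = 0.0428 bits

Unlike KL divergence, JSD is symmetric and bounded: 0 ≤ JSD ≤ log(2).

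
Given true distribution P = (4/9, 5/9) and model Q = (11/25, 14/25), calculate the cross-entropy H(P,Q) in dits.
0.2984 dits

Cross-entropy: H(P,Q) = -Σ p(x) log q(x)

Alternatively: H(P,Q) = H(P) + D_KL(P||Q)
H(P) = 0.2983 dits
D_KL(P||Q) = 0.0000 dits

H(P,Q) = 0.2983 + 0.0000 = 0.2984 dits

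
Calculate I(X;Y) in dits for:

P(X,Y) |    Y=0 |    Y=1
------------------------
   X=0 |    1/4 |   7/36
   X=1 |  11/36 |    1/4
0.0000 dits

Mutual information: I(X;Y) = H(X) + H(Y) - H(X,Y)

Marginals:
P(X) = (4/9, 5/9), H(X) = 0.2983 dits
P(Y) = (5/9, 4/9), H(Y) = 0.2983 dits

Joint entropy: H(X,Y) = 0.5967 dits

I(X;Y) = 0.2983 + 0.2983 - 0.5967 = 0.0000 dits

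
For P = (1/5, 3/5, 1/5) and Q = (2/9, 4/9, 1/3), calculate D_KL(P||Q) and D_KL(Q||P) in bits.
D_KL(P||Q) = 0.0820, D_KL(Q||P) = 0.0870

KL divergence is not symmetric: D_KL(P||Q) ≠ D_KL(Q||P) in general.

D_KL(P||Q) = 0.0820 bits
D_KL(Q||P) = 0.0870 bits

No, they are not equal!

This asymmetry is why KL divergence is not a true distance metric.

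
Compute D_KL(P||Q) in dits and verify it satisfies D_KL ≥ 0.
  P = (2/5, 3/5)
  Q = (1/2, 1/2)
0.0087 dits

KL divergence satisfies the Gibbs inequality: D_KL(P||Q) ≥ 0 for all distributions P, Q.

D_KL(P||Q) = Σ p(x) log(p(x)/q(x))
Term by term:
  x=0: 2/5 × log_10[(2/5)/(1/2)] = -0.0388
  x=1: 3/5 × log_10[(3/5)/(1/2)] = 0.0475
D_KL(P||Q) = 0.0087 dits

D_KL(P||Q) = 0.0087 ≥ 0 ✓

This non-negativity is a fundamental property: relative entropy cannot be negative because it measures how different Q is from P.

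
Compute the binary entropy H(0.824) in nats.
0.4653 nats

The binary entropy function is:
H(p) = -p log(p) - (1-p) log(1-p)

H(0.824) = -0.824 × log_e(0.824) - 0.176 × log_e(0.176)
H(0.824) = 0.4653 nats

Note: Binary entropy is maximized at p=0.5 (H=1 bit) and minimized at p=0 or p=1 (H=0).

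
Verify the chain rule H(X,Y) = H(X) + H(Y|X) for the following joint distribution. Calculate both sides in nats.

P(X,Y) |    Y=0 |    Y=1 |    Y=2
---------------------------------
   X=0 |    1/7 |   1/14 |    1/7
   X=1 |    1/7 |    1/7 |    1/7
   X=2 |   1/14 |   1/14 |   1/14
H(X,Y) = 2.1440, H(X) = 1.0609, H(Y|X) = 1.0830 (all in nats)

Chain rule: H(X,Y) = H(X) + H(Y|X)

Left side — joint entropy directly:
H(X,Y) = -Σ p(x,y) log p(x,y) = 2.1440 nats

Right side — compute H(Y|X) from the conditional distributions:
P(X) = (5/14, 3/7, 3/14), so H(X) = 1.0609 nats
H(Y|X) = Σ_x P(X=x) · H(Y|X=x):
  P(Y|X=0) = (2/5, 1/5, 2/5), H(Y|X=0) = 1.0549, weight P(X=0) = 5/14
  P(Y|X=1) = (1/3, 1/3, 1/3), H(Y|X=1) = 1.0986, weight P(X=1) = 3/7
  P(Y|X=2) = (1/3, 1/3, 1/3), H(Y|X=2) = 1.0986, weight P(X=2) = 3/14
H(Y|X) = 1.0830 nats

H(X) + H(Y|X) = 1.0609 + 1.0830 = 2.1440 nats

Both sides equal 2.1440 nats. ✓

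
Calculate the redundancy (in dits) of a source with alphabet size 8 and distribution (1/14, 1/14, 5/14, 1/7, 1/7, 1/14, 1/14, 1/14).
0.0926 dits

Redundancy measures how far a source is from maximum entropy:
R = H_max - H(X)

Maximum entropy for 8 symbols: H_max = log_10(8) = 0.9031 dits
Actual entropy: H(X) = 0.8105 dits
Redundancy: R = 0.9031 - 0.8105 = 0.0926 dits

This redundancy represents potential for compression: the source could be compressed by 0.0926 dits per symbol.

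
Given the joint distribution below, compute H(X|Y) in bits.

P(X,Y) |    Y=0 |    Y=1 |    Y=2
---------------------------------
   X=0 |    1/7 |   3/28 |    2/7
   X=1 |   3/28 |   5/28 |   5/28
0.9653 bits

Using the chain rule: H(X|Y) = H(X,Y) - H(Y)

First, compute H(X,Y) = 2.4956 bits

Marginal P(Y) = (1/4, 2/7, 13/28)
H(Y) = 1.5303 bits

H(X|Y) = H(X,Y) - H(Y) = 2.4956 - 1.5303 = 0.9653 bits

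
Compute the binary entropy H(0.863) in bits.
0.5763 bits

The binary entropy function is:
H(p) = -p log(p) - (1-p) log(1-p)

H(0.863) = -0.863 × log_2(0.863) - 0.137 × log_2(0.137)
H(0.863) = 0.5763 bits

Note: Binary entropy is maximized at p=0.5 (H=1 bit) and minimized at p=0 or p=1 (H=0).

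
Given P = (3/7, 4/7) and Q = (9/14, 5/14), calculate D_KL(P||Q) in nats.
0.0948 nats

KL divergence: D_KL(P||Q) = Σ p(x) log(p(x)/q(x))

Computing term by term:
  x=0: 3/7 × log_e[(3/7)/(9/14)] = 3/7 × -0.4055 = -0.1738
  x=1: 4/7 × log_e[(4/7)/(5/14)] = 4/7 × 0.4700 = 0.2686

D_KL(P||Q) = 0.0948 nats

Note: KL divergence is always non-negative and equals 0 iff P = Q.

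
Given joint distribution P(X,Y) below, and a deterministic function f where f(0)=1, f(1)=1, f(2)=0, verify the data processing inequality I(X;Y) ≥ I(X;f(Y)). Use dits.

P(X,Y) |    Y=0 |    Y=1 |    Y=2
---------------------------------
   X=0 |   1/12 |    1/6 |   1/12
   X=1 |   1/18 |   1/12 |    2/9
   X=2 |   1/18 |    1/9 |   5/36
I(X;Y) = 0.0214, I(X;f(Y)) = 0.0210, inequality holds: 0.0214 ≥ 0.0210

Data Processing Inequality: For any Markov chain X → Y → Z, we have I(X;Y) ≥ I(X;Z).

Here Z = f(Y) is a deterministic function of Y, forming X → Y → Z.

Original I(X;Y) = 0.0214 dits

After applying f:
P(X,Z) where Z=f(Y):
- P(X,Z=0) = P(X,Y=2)
- P(X,Z=1) = P(X,Y=0) + P(X,Y=1)

I(X;Z) = I(X;f(Y)) = 0.0210 dits

Verification: 0.0214 ≥ 0.0210 ✓

Information cannot be created by processing; the function f can only lose information about X.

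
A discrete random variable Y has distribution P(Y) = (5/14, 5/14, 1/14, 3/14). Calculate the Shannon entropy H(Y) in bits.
1.8092 bits

Shannon entropy is H(X) = -Σ p(x) log p(x).

For P = (5/14, 5/14, 1/14, 3/14):
H = -5/14 × log_2(5/14) -5/14 × log_2(5/14) -1/14 × log_2(1/14) -3/14 × log_2(3/14)
H = 1.8092 bits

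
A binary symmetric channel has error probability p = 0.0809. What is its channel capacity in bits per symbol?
0.5947 bits

For a binary symmetric channel (BSC) with error probability p:
Capacity C = 1 - H(p) bits per symbol

where H(p) = -p log₂(p) - (1-p) log₂(1-p) is the binary entropy function.

H(0.0809) = 0.4053 bits
C = 1 - 0.4053 = 0.5947 bits per symbol

This means we can reliably transmit up to 0.5947 bits of information per channel use.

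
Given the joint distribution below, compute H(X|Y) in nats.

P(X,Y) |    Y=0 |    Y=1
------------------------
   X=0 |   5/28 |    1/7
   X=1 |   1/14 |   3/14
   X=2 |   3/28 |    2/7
1.0497 nats

Using the chain rule: H(X|Y) = H(X,Y) - H(Y)

First, compute H(X,Y) = 1.7015 nats

Marginal P(Y) = (5/14, 9/14)
H(Y) = 0.6518 nats

H(X|Y) = H(X,Y) - H(Y) = 1.7015 - 0.6518 = 1.0497 nats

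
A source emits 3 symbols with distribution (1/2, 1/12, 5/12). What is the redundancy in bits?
0.2600 bits

Redundancy measures how far a source is from maximum entropy:
R = H_max - H(X)

Maximum entropy for 3 symbols: H_max = log_2(3) = 1.5850 bits
Actual entropy: H(X) = 1.3250 bits
Redundancy: R = 1.5850 - 1.3250 = 0.2600 bits

This redundancy represents potential for compression: the source could be compressed by 0.2600 bits per symbol.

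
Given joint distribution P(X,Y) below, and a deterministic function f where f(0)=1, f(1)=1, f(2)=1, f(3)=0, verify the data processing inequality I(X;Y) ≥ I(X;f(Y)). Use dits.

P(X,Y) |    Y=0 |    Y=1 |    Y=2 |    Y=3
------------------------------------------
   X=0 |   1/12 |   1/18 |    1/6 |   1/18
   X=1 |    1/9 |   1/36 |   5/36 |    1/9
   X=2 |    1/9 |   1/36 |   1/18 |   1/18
I(X;Y) = 0.0158, I(X;f(Y)) = 0.0042, inequality holds: 0.0158 ≥ 0.0042

Data Processing Inequality: For any Markov chain X → Y → Z, we have I(X;Y) ≥ I(X;Z).

Here Z = f(Y) is a deterministic function of Y, forming X → Y → Z.

Original I(X;Y) = 0.0158 dits

After applying f:
P(X,Z) where Z=f(Y):
- P(X,Z=0) = P(X,Y=3)
- P(X,Z=1) = P(X,Y=0) + P(X,Y=1) + P(X,Y=2)

I(X;Z) = I(X;f(Y)) = 0.0042 dits

Verification: 0.0158 ≥ 0.0042 ✓

Information cannot be created by processing; the function f can only lose information about X.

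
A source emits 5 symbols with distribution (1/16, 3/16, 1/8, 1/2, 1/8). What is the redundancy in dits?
0.1111 dits

Redundancy measures how far a source is from maximum entropy:
R = H_max - H(X)

Maximum entropy for 5 symbols: H_max = log_10(5) = 0.6990 dits
Actual entropy: H(X) = 0.5879 dits
Redundancy: R = 0.6990 - 0.5879 = 0.1111 dits

This redundancy represents potential for compression: the source could be compressed by 0.1111 dits per symbol.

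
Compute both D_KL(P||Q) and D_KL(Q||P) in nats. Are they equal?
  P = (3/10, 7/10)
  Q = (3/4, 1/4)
D_KL(P||Q) = 0.4458, D_KL(Q||P) = 0.4298

KL divergence is not symmetric: D_KL(P||Q) ≠ D_KL(Q||P) in general.

D_KL(P||Q) = 0.4458 nats
D_KL(Q||P) = 0.4298 nats

No, they are not equal!

This asymmetry is why KL divergence is not a true distance metric.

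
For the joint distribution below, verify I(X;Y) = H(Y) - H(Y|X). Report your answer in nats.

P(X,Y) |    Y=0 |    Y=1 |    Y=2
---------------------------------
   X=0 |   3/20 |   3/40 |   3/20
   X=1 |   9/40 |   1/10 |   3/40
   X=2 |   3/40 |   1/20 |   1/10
I(X;Y) = 0.0323 nats

Mutual information has multiple equivalent forms:
- I(X;Y) = H(X) - H(X|Y)
- I(X;Y) = H(Y) - H(Y|X)
- I(X;Y) = H(X) + H(Y) - H(X,Y)

Computing all quantities:
H(X) = 1.0699, H(Y) = 1.0602, H(X,Y) = 2.0979
H(X|Y) = 1.0376, H(Y|X) = 1.0279

Verification:
H(X) - H(X|Y) = 1.0699 - 1.0376 = 0.0323
H(Y) - H(Y|X) = 1.0602 - 1.0279 = 0.0323
H(X) + H(Y) - H(X,Y) = 1.0699 + 1.0602 - 2.0979 = 0.0323

All forms give I(X;Y) = 0.0323 nats. ✓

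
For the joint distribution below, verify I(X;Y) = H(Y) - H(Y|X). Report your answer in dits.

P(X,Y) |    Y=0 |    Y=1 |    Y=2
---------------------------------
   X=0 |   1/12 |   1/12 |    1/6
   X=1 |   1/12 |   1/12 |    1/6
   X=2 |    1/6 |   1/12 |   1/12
I(X;Y) = 0.0164 dits

Mutual information has multiple equivalent forms:
- I(X;Y) = H(X) - H(X|Y)
- I(X;Y) = H(Y) - H(Y|X)
- I(X;Y) = H(X) + H(Y) - H(X,Y)

Computing all quantities:
H(X) = 0.4771, H(Y) = 0.4680, H(X,Y) = 0.9287
H(X|Y) = 0.4607, H(Y|X) = 0.4515

Verification:
H(X) - H(X|Y) = 0.4771 - 0.4607 = 0.0164
H(Y) - H(Y|X) = 0.4680 - 0.4515 = 0.0164
H(X) + H(Y) - H(X,Y) = 0.4771 + 0.4680 - 0.9287 = 0.0164

All forms give I(X;Y) = 0.0164 dits. ✓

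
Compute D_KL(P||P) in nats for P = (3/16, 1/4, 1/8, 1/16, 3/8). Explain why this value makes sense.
0.0000 nats

KL divergence satisfies the Gibbs inequality: D_KL(P||Q) ≥ 0 for all distributions P, Q.

D_KL(P||Q) = Σ p(x) log(p(x)/q(x))
Each term is p(x) × log_e(p(x)/p(x)) = p(x) × log_e(1) = 0, so the sum is 0.
D_KL(P||Q) = 0.0000 nats

When P = Q, the KL divergence is exactly 0, as there is no 'divergence' between identical distributions.

This non-negativity is a fundamental property: relative entropy cannot be negative because it measures how different Q is from P.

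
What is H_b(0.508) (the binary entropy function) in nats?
0.6930 nats

The binary entropy function is:
H(p) = -p log(p) - (1-p) log(1-p)

H(0.508) = -0.508 × log_e(0.508) - 0.492 × log_e(0.492)
H(0.508) = 0.6930 nats

Note: Binary entropy is maximized at p=0.5 (H=1 bit) and minimized at p=0 or p=1 (H=0).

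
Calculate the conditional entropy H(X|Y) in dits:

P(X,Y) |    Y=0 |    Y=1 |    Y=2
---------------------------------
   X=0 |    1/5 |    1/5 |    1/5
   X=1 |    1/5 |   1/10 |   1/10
0.2863 dits

Using the chain rule: H(X|Y) = H(X,Y) - H(Y)

First, compute H(X,Y) = 0.7592 dits

Marginal P(Y) = (2/5, 3/10, 3/10)
H(Y) = 0.4729 dits

H(X|Y) = H(X,Y) - H(Y) = 0.7592 - 0.4729 = 0.2863 dits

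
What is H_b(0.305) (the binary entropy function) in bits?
0.8873 bits

The binary entropy function is:
H(p) = -p log(p) - (1-p) log(1-p)

H(0.305) = -0.305 × log_2(0.305) - 0.695 × log_2(0.695)
H(0.305) = 0.8873 bits

Note: Binary entropy is maximized at p=0.5 (H=1 bit) and minimized at p=0 or p=1 (H=0).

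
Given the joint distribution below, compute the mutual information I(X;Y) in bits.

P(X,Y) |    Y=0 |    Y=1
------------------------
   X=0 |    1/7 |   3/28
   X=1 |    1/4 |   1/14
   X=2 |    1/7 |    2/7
0.1108 bits

Mutual information: I(X;Y) = H(X) + H(Y) - H(X,Y)

Marginals:
P(X) = (1/4, 9/28, 3/7), H(X) = 1.5502 bits
P(Y) = (15/28, 13/28), H(Y) = 0.9963 bits

Joint entropy: H(X,Y) = 2.4357 bits

I(X;Y) = 1.5502 + 0.9963 - 2.4357 = 0.1108 bits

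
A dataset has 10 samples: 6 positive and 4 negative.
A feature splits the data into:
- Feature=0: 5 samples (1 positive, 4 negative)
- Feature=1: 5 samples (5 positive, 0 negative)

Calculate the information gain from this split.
0.6100 bits

Information Gain = H(Y) - H(Y|Feature)

Before split:
P(positive) = 6/10 = 0.6000
H(Y) = 0.9710 bits

After split:
Feature=0: H = 0.7219 bits (weight = 5/10)
Feature=1: H = 0.0000 bits (weight = 5/10)
H(Y|Feature) = (5/10)×0.7219 + (5/10)×0.0000 = 0.3610 bits

Information Gain = 0.9710 - 0.3610 = 0.6100 bits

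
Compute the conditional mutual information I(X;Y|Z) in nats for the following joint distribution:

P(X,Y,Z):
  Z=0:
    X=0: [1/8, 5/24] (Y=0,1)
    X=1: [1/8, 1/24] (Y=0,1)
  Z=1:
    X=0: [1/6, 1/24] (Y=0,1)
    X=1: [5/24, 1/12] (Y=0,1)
0.0348 nats

Conditional mutual information: I(X;Y|Z) = H(X|Z) + H(Y|Z) - H(X,Y|Z)

H(Z) = 0.6931
H(X,Z) = 1.3510 → H(X|Z) = 0.6579
H(Y,Z) = 1.3209 → H(Y|Z) = 0.6277
H(X,Y,Z) = 1.9440 → H(X,Y|Z) = 1.2508

I(X;Y|Z) = 0.6579 + 0.6277 - 1.2508 = 0.0348 nats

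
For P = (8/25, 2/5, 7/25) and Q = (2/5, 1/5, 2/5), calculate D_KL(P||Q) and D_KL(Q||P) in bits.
D_KL(P||Q) = 0.1529, D_KL(Q||P) = 0.1346

KL divergence is not symmetric: D_KL(P||Q) ≠ D_KL(Q||P) in general.

D_KL(P||Q) = 0.1529 bits
D_KL(Q||P) = 0.1346 bits

No, they are not equal!

This asymmetry is why KL divergence is not a true distance metric.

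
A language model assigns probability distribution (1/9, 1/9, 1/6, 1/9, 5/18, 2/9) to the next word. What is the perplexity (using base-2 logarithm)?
5.5906

Perplexity is 2^H (or exp(H) for natural log).

First, H = -Σ p log p = 2.4830 bits
Perplexity = 2^2.4830 = 5.5906

Interpretation: The model's uncertainty is equivalent to choosing uniformly among 5.6 options.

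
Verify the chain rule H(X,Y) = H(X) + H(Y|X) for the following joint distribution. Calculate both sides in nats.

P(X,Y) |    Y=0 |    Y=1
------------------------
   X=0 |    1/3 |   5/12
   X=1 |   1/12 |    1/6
H(X,Y) = 1.2367, H(X) = 0.5623, H(Y|X) = 0.6743 (all in nats)

Chain rule: H(X,Y) = H(X) + H(Y|X)

Left side — joint entropy directly:
H(X,Y) = -Σ p(x,y) log p(x,y) = 1.2367 nats

Right side — compute H(Y|X) from the conditional distributions:
P(X) = (3/4, 1/4), so H(X) = 0.5623 nats
H(Y|X) = Σ_x P(X=x) · H(Y|X=x):
  P(Y|X=0) = (4/9, 5/9), H(Y|X=0) = 0.6870, weight P(X=0) = 3/4
  P(Y|X=1) = (1/3, 2/3), H(Y|X=1) = 0.6365, weight P(X=1) = 1/4
H(Y|X) = 0.6743 nats

H(X) + H(Y|X) = 0.5623 + 0.6743 = 1.2367 nats

Both sides equal 1.2367 nats. ✓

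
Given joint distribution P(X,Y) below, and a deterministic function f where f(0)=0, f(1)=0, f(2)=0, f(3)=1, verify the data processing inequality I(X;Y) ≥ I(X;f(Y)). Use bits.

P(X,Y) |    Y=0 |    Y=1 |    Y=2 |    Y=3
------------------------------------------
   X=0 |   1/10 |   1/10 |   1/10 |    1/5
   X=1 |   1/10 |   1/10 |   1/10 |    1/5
I(X;Y) = 0.0000, I(X;f(Y)) = 0.0000, inequality holds: 0.0000 ≥ 0.0000

Data Processing Inequality: For any Markov chain X → Y → Z, we have I(X;Y) ≥ I(X;Z).

Here Z = f(Y) is a deterministic function of Y, forming X → Y → Z.

Original I(X;Y) = 0.0000 bits

After applying f:
P(X,Z) where Z=f(Y):
- P(X,Z=0) = P(X,Y=0) + P(X,Y=1) + P(X,Y=2)
- P(X,Z=1) = P(X,Y=3)

I(X;Z) = I(X;f(Y)) = 0.0000 bits

Verification: 0.0000 ≥ 0.0000 ✓

Information cannot be created by processing; the function f can only lose information about X.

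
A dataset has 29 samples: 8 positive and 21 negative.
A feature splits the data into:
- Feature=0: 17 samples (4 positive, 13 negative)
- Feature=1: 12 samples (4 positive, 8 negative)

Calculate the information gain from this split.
0.0083 bits

Information Gain = H(Y) - H(Y|Feature)

Before split:
P(positive) = 8/29 = 0.2759
H(Y) = 0.8498 bits

After split:
Feature=0: H = 0.7871 bits (weight = 17/29)
Feature=1: H = 0.9183 bits (weight = 12/29)
H(Y|Feature) = (17/29)×0.7871 + (12/29)×0.9183 = 0.8414 bits

Information Gain = 0.8498 - 0.8414 = 0.0083 bits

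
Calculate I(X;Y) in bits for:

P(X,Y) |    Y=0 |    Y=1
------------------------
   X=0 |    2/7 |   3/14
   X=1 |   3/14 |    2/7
0.0148 bits

Mutual information: I(X;Y) = H(X) + H(Y) - H(X,Y)

Marginals:
P(X) = (1/2, 1/2), H(X) = 1.0000 bits
P(Y) = (1/2, 1/2), H(Y) = 1.0000 bits

Joint entropy: H(X,Y) = 1.9852 bits

I(X;Y) = 1.0000 + 1.0000 - 1.9852 = 0.0148 bits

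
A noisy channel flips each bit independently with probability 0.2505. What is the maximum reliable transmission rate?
0.1879 bits

For a binary symmetric channel (BSC) with error probability p:
Capacity C = 1 - H(p) bits per symbol

where H(p) = -p log₂(p) - (1-p) log₂(1-p) is the binary entropy function.

H(0.2505) = 0.8121 bits
C = 1 - 0.8121 = 0.1879 bits per symbol

This means we can reliably transmit up to 0.1879 bits of information per channel use.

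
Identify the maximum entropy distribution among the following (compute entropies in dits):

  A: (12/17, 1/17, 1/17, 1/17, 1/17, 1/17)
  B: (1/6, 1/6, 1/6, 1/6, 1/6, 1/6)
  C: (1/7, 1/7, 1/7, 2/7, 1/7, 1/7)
B

For a discrete distribution over n outcomes, entropy is maximized by the uniform distribution.

Computing entropies:
H(A) = 0.4687 dits
H(B) = 0.7782 dits
H(C) = 0.7591 dits

The uniform distribution (where all probabilities equal 1/6) achieves the maximum entropy of log_10(6) = 0.7782 dits.

Distribution B has the highest entropy.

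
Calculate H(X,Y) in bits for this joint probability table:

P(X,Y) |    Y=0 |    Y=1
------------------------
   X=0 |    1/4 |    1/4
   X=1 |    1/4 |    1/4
2.0000 bits

Joint entropy is H(X,Y) = -Σ_{x,y} p(x,y) log p(x,y).

Summing over all non-zero entries:
H(X,Y) = -[1/4·log_2(1/4) + 1/4·log_2(1/4) + 1/4·log_2(1/4) + 1/4·log_2(1/4)]
H(X,Y) = 2.0000 bits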